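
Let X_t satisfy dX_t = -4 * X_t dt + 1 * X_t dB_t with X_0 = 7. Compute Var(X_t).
Var(X_t) = (49*exp(t) - 49)*exp(-8*t)

For GBM dX = mu X dt + sigma X dB with X_0 = x_0, apply Itô to Y = log X: dY = (mu - sigma^2/2) dt + sigma dB, so Y_t = log(x_0) + (mu - sigma^2/2) t + sigma B_t and hence X_t = x_0 * exp((mu - sigma^2/2) t + sigma B_t).
With mu = -4, sigma = 1, x_0 = 7, this gives:
  X_t = 7 * exp((-9/2) * t + (1) * B_t).
Since sigma*B_t ~ Normal(0, sigma^2 t), E[exp(sigma*B_t)] = exp(sigma^2 t / 2); so E[X_t] = x_0 * exp((mu - sigma^2/2) t) * exp(sigma^2 t / 2) = x_0 * exp(mu t) = 7*exp(-4*t).
Var(X_t) = E[X_t^2] - (E[X_t])^2 = x_0^2 * exp(2 mu t) * (exp(sigma^2 t) - 1) = (49*exp(t) - 49)*exp(-8*t).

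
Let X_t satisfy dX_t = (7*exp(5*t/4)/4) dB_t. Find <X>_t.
<X>_t = 49*exp(5*t/2)/40 - 49/40

For an Itô process dX_t = a(t) dt + b(t) dB_t, the quadratic variation is <X>_t = int_0^t b(s)^2 ds (the drift term does not contribute). Here b(s) = 7*exp(5*s/4)/4, so
  b(s)^2 = 49*exp(5*s/2)/16.
Integrating from 0 to t:
  <X>_t = int_0^t (49*exp(5*s/2)/16) ds = 49*exp(5*t/2)/40 - 49/40.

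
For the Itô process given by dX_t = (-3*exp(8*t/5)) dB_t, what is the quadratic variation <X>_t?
<X>_t = 45*exp(16*t/5)/16 - 45/16

For an Itô process dX_t = a(t) dt + b(t) dB_t, the quadratic variation is <X>_t = int_0^t b(s)^2 ds (the drift term does not contribute). Here b(s) = -3*exp(8*s/5), so
  b(s)^2 = 9*exp(16*s/5).
Integrating from 0 to t:
  <X>_t = int_0^t (9*exp(16*s/5)) ds = 45*exp(16*t/5)/16 - 45/16.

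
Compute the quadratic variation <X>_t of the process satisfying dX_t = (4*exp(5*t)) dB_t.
<X>_t = 8*exp(10*t)/5 - 8/5

For an Itô process dX_t = a(t) dt + b(t) dB_t, the quadratic variation is <X>_t = int_0^t b(s)^2 ds (the drift term does not contribute). Here b(s) = 4*exp(5*s), so
  b(s)^2 = 16*exp(10*s).
Integrating from 0 to t:
  <X>_t = int_0^t (16*exp(10*s)) ds = 8*exp(10*t)/5 - 8/5.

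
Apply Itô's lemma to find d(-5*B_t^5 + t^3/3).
d(-5*B_t^5 + t^3/3) = (-50*B_t^3 + t^2) dt + (-25*B_t^4) dB_t

Itô's formula for f(t, x): d f(t, B_t) = (f_t + (1/2) f_xx) dt + f_x dB_t. Compute partials of f(t, x) = t^3/3 - 5*x^5:
  f_t(t,x)  = t^2
  f_x(t,x)  = -25*x^4
  f_xx(t,x) = -100*x^3
Assemble drift = f_t + (1/2) f_xx = t^2 - 50*x^3 and diffusion = f_x = -25*x^4. Substituting x = B_t:
  d(-5*B_t^5 + t^3/3) = (-50*B_t^3 + t^2) dt + (-25*B_t^4) dB_t.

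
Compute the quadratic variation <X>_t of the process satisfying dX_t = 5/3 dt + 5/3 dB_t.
<X>_t = 25*t/9

For an Itô process dX_t = a(t) dt + b(t) dB_t, the quadratic variation is <X>_t = int_0^t b(s)^2 ds (the drift term does not contribute). Here b(s) = 5/3, so
  b(s)^2 = 25/9.
Integrating from 0 to t:
  <X>_t = int_0^t (25/9) ds = 25*t/9.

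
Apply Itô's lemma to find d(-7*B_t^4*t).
d(-7*B_t^4*t) = (7*B_t^2*(-B_t^2 - 6*t)) dt + (-28*B_t^3*t) dB_t

Itô's formula for f(t, x): d f(t, B_t) = (f_t + (1/2) f_xx) dt + f_x dB_t. Compute partials of f(t, x) = -7*t*x^4:
  f_t(t,x)  = -7*x^4
  f_x(t,x)  = -28*t*x^3
  f_xx(t,x) = -84*t*x^2
Assemble drift = f_t + (1/2) f_xx = 7*x^2*(-6*t - x^2) and diffusion = f_x = -28*t*x^3. Substituting x = B_t:
  d(-7*B_t^4*t) = (7*B_t^2*(-B_t^2 - 6*t)) dt + (-28*B_t^3*t) dB_t.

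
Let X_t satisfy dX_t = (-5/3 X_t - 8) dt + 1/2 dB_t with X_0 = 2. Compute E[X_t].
E[X_t] = -24/5 + 34*exp(-5*t/3)/5

Taking expectations and using E[dB_t] = 0, the mean m(t) = E[X_t] satisfies the ODE m'(t) = a m(t) + b with m(0) = x_0. With a = -5/3, b = -8, x_0 = 2, the solution is
  m(t) = x_0 * exp(a t) + (b/a) * (exp(a t) - 1)
       = 2 * exp((-5/3) t) + ((-8)/(-5/3)) * (exp((-5/3) t) - 1)
       = -24/5 + 34*exp(-5*t/3)/5.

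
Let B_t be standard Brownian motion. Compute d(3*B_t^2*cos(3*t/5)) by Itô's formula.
d(3*B_t^2*cos(3*t/5)) = (-9*B_t^2*sin(3*t/5)/5 + 3*cos(3*t/5)) dt + (6*B_t*cos(3*t/5)) dB_t

Itô's formula for f(t, x): d f(t, B_t) = (f_t + (1/2) f_xx) dt + f_x dB_t. Compute partials of f(t, x) = 3*x^2*cos(3*t/5):
  f_t(t,x)  = -9*x^2*sin(3*t/5)/5
  f_x(t,x)  = 6*x*cos(3*t/5)
  f_xx(t,x) = 6*cos(3*t/5)
Assemble drift = f_t + (1/2) f_xx = -9*x^2*sin(3*t/5)/5 + 3*cos(3*t/5) and diffusion = f_x = 6*x*cos(3*t/5). Substituting x = B_t:
  d(3*B_t^2*cos(3*t/5)) = (-9*B_t^2*sin(3*t/5)/5 + 3*cos(3*t/5)) dt + (6*B_t*cos(3*t/5)) dB_t.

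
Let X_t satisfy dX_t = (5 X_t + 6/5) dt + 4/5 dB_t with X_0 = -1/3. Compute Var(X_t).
Var(X_t) = 8*exp(10*t)/125 - 8/125

The variance V(t) = Var(X_t) satisfies V'(t) = 2 a V(t) + c^2 with V(0) = 0 (drift coefficient is linear in X, diffusion is constant). With a = 5, c = 4/5, the solution is
  V(t) = (c^2 / (2 a)) * (exp(2 a t) - 1)
       = ((4/5)^2 / (2*5)) * (exp(10 t) - 1)
       = 8*exp(10*t)/125 - 8/125.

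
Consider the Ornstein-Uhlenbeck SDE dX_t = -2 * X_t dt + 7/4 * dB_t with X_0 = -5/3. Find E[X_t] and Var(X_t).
E[X_t] = -5*exp(-2*t)/3; Var(X_t) = 49/64 - 49*exp(-4*t)/64

The OU SDE dX = -theta X dt + sigma dB admits the integrating factor exp(theta t): d(exp(theta t) X_t) = sigma exp(theta t) dB_t. Integrating from 0 to t:
  X_t = x_0 * exp(-theta t) + sigma * int_0^t exp(-theta (t-s)) dB_s.
The Itô integral has mean 0 and (by the Itô isometry) variance sigma^2 * int_0^t exp(-2 theta (t - s)) ds = sigma^2 * (1 - exp(-2 theta t)) / (2 theta).
With theta = 2, sigma = 7/4, x_0 = -5/3:
  E[X_t] = -5/3 * exp(-2 t) = -5*exp(-2*t)/3
  Var(X_t) = (7/4)^2 * (1 - exp(-2*2 t)) / (2 * 2) = 49/64 - 49*exp(-4*t)/64.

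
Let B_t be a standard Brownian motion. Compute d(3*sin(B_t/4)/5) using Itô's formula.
d(3*sin(B_t/4)/5) = (-3*sin(B_t/4)/160) dt + (3*cos(B_t/4)/20) dB_t

Itô's formula for f(B_t) gives d f(B_t) = f'(B_t) dB_t + (1/2) f''(B_t) dt. Compute derivatives of f(x) = 3*sin(x/4)/5:
  f'(x)  = 3*cos(x/4)/20
  f''(x) = -3*sin(x/4)/80
Substitute x = B_t and multiply the f'' term by 1/2:
  drift     = (1/2) * (-3*sin(x/4)/80) evaluated at B_t = -3*sin(B_t/4)/160
  diffusion = (3*cos(x/4)/20) evaluated at B_t = 3*cos(B_t/4)/20
Therefore d(3*sin(B_t/4)/5) = (-3*sin(B_t/4)/160) dt + (3*cos(B_t/4)/20) dB_t.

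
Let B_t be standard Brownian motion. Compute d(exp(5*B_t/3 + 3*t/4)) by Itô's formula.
d(exp(5*B_t/3 + 3*t/4)) = (77*exp(5*B_t/3 + 3*t/4)/36) dt + (5*exp(5*B_t/3 + 3*t/4)/3) dB_t

Itô's formula for f(t, x): d f(t, B_t) = (f_t + (1/2) f_xx) dt + f_x dB_t. Compute partials of f(t, x) = exp(3*t/4 + 5*x/3):
  f_t(t,x)  = 3*exp(3*t/4 + 5*x/3)/4
  f_x(t,x)  = 5*exp(3*t/4 + 5*x/3)/3
  f_xx(t,x) = 25*exp(3*t/4 + 5*x/3)/9
Assemble drift = f_t + (1/2) f_xx = 77*exp(3*t/4 + 5*x/3)/36 and diffusion = f_x = 5*exp(3*t/4 + 5*x/3)/3. Substituting x = B_t:
  d(exp(5*B_t/3 + 3*t/4)) = (77*exp(5*B_t/3 + 3*t/4)/36) dt + (5*exp(5*B_t/3 + 3*t/4)/3) dB_t.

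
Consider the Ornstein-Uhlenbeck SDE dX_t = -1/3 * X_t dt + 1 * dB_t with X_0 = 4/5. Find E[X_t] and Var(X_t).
E[X_t] = 4*exp(-t/3)/5; Var(X_t) = 3/2 - 3*exp(-2*t/3)/2

The OU SDE dX = -theta X dt + sigma dB admits the integrating factor exp(theta t): d(exp(theta t) X_t) = sigma exp(theta t) dB_t. Integrating from 0 to t:
  X_t = x_0 * exp(-theta t) + sigma * int_0^t exp(-theta (t-s)) dB_s.
The Itô integral has mean 0 and (by the Itô isometry) variance sigma^2 * int_0^t exp(-2 theta (t - s)) ds = sigma^2 * (1 - exp(-2 theta t)) / (2 theta).
With theta = 1/3, sigma = 1, x_0 = 4/5:
  E[X_t] = 4/5 * exp(-1/3 t) = 4*exp(-t/3)/5
  Var(X_t) = (1)^2 * (1 - exp(-2*1/3 t)) / (2 * 1/3) = 3/2 - 3*exp(-2*t/3)/2.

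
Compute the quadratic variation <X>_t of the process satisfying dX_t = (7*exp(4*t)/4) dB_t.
<X>_t = 49*exp(8*t)/128 - 49/128

For an Itô process dX_t = a(t) dt + b(t) dB_t, the quadratic variation is <X>_t = int_0^t b(s)^2 ds (the drift term does not contribute). Here b(s) = 7*exp(4*s)/4, so
  b(s)^2 = 49*exp(8*s)/16.
Integrating from 0 to t:
  <X>_t = int_0^t (49*exp(8*s)/16) ds = 49*exp(8*t)/128 - 49/128.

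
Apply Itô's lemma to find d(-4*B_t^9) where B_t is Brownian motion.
d(-4*B_t^9) = (-144*B_t^7) dt + (-36*B_t^8) dB_t

Itô's formula for f(B_t) gives d f(B_t) = f'(B_t) dB_t + (1/2) f''(B_t) dt. Compute derivatives of f(x) = -4*x^9:
  f'(x)  = -36*x^8
  f''(x) = -288*x^7
Substitute x = B_t and multiply the f'' term by 1/2:
  drift     = (1/2) * (-288*x^7) evaluated at B_t = -144*B_t^7
  diffusion = (-36*x^8) evaluated at B_t = -36*B_t^8
Therefore d(-4*B_t^9) = (-144*B_t^7) dt + (-36*B_t^8) dB_t.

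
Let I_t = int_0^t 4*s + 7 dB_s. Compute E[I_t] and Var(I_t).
E[I_t] = 0; Var(I_t) = t*(16*t^2 + 84*t + 147)/3

The Itô integral of a deterministic integrand f(s) has mean 0 because each increment f(s) * (B_{s+ds} - B_s) has mean 0. By the Itô isometry:
  Var( int_0^t f(s) dB_s ) = E[ (int_0^t f(s) dB_s)^2 ] = int_0^t f(s)^2 ds.
Here f(s) = 4*s + 7, so f(s)^2 = (4*s + 7)^2. Integrate:
  int_0^t ((4*s + 7)^2) ds = t*(16*t^2 + 84*t + 147)/3.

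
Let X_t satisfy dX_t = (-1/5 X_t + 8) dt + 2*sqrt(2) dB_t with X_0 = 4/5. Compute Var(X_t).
Var(X_t) = 20 - 20*exp(-2*t/5)

The variance V(t) = Var(X_t) satisfies V'(t) = 2 a V(t) + c^2 with V(0) = 0 (drift coefficient is linear in X, diffusion is constant). With a = -1/5, c = 2*sqrt(2), the solution is
  V(t) = (c^2 / (2 a)) * (exp(2 a t) - 1)
       = ((2*sqrt(2))^2 / (2*(-1/5))) * (exp((-2/5) t) - 1)
       = 20 - 20*exp(-2*t/5).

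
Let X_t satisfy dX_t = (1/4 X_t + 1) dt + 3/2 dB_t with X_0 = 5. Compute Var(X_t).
Var(X_t) = 9*exp(t/2)/2 - 9/2

The variance V(t) = Var(X_t) satisfies V'(t) = 2 a V(t) + c^2 with V(0) = 0 (drift coefficient is linear in X, diffusion is constant). With a = 1/4, c = 3/2, the solution is
  V(t) = (c^2 / (2 a)) * (exp(2 a t) - 1)
       = ((3/2)^2 / (2*(1/4))) * (exp((1/2) t) - 1)
       = 9*exp(t/2)/2 - 9/2.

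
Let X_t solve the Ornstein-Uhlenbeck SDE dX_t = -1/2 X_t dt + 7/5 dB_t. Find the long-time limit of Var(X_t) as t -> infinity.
lim Var(X_t) = 49/25

The OU SDE dX = -theta X dt + sigma dB admits the integrating factor exp(theta t): d(exp(theta t) X_t) = sigma exp(theta t) dB_t. Integrating from 0 to t gives X_t = x_0 * exp(-theta t) + sigma * int_0^t exp(-theta (t-s)) dB_s for any initial x_0. The Itô integral has variance (by the Itô isometry) sigma^2 * int_0^t exp(-2 theta (t - s)) ds = sigma^2 * (1 - exp(-2 theta t)) / (2 theta), independent of x_0.
With theta = 1/2, sigma = 7/5:
  Var(X_t) = (7/5)^2 * (1 - exp(-2*1/2 t)) / (2 * 1/2) = 49/25 - 49*exp(-t)/25.
As t -> infinity, exp(-2*1/2 t) -> 0, so the stationary variance is sigma^2 / (2 theta) = 49/25.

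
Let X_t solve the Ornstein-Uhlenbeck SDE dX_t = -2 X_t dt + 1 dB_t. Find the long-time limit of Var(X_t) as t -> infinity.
lim Var(X_t) = 1/4

The OU SDE dX = -theta X dt + sigma dB admits the integrating factor exp(theta t): d(exp(theta t) X_t) = sigma exp(theta t) dB_t. Integrating from 0 to t gives X_t = x_0 * exp(-theta t) + sigma * int_0^t exp(-theta (t-s)) dB_s for any initial x_0. The Itô integral has variance (by the Itô isometry) sigma^2 * int_0^t exp(-2 theta (t - s)) ds = sigma^2 * (1 - exp(-2 theta t)) / (2 theta), independent of x_0.
With theta = 2, sigma = 1:
  Var(X_t) = (1)^2 * (1 - exp(-2*2 t)) / (2 * 2) = 1/4 - exp(-4*t)/4.
As t -> infinity, exp(-2*2 t) -> 0, so the stationary variance is sigma^2 / (2 theta) = 1/4.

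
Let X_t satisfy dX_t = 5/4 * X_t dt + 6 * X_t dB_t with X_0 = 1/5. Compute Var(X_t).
Var(X_t) = (exp(36*t) - 1)*exp(5*t/2)/25

For GBM dX = mu X dt + sigma X dB with X_0 = x_0, apply Itô to Y = log X: dY = (mu - sigma^2/2) dt + sigma dB, so Y_t = log(x_0) + (mu - sigma^2/2) t + sigma B_t and hence X_t = x_0 * exp((mu - sigma^2/2) t + sigma B_t).
With mu = 5/4, sigma = 6, x_0 = 1/5, this gives:
  X_t = 1/5 * exp((-67/4) * t + (6) * B_t).
Since sigma*B_t ~ Normal(0, sigma^2 t), E[exp(sigma*B_t)] = exp(sigma^2 t / 2); so E[X_t] = x_0 * exp((mu - sigma^2/2) t) * exp(sigma^2 t / 2) = x_0 * exp(mu t) = exp(5*t/4)/5.
Var(X_t) = E[X_t^2] - (E[X_t])^2 = x_0^2 * exp(2 mu t) * (exp(sigma^2 t) - 1) = (exp(36*t) - 1)*exp(5*t/2)/25.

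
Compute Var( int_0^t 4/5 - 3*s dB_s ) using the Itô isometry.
Var = t*(75*t^2 - 60*t + 16)/25

The Itô integral of a deterministic integrand f(s) has mean 0 because each increment f(s) * (B_{s+ds} - B_s) has mean 0. By the Itô isometry:
  Var( int_0^t f(s) dB_s ) = E[ (int_0^t f(s) dB_s)^2 ] = int_0^t f(s)^2 ds.
Here f(s) = 4/5 - 3*s, so f(s)^2 = (15*s - 4)^2/25. Integrate:
  int_0^t ((15*s - 4)^2/25) ds = t*(75*t^2 - 60*t + 16)/25.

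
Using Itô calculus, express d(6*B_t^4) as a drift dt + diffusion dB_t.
d(6*B_t^4) = (36*B_t^2) dt + (24*B_t^3) dB_t

Itô's formula for f(B_t) gives d f(B_t) = f'(B_t) dB_t + (1/2) f''(B_t) dt. Compute derivatives of f(x) = 6*x^4:
  f'(x)  = 24*x^3
  f''(x) = 72*x^2
Substitute x = B_t and multiply the f'' term by 1/2:
  drift     = (1/2) * (72*x^2) evaluated at B_t = 36*B_t^2
  diffusion = (24*x^3) evaluated at B_t = 24*B_t^3
Therefore d(6*B_t^4) = (36*B_t^2) dt + (24*B_t^3) dB_t.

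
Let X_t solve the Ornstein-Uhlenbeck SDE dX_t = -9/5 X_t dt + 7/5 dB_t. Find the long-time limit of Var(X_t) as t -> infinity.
lim Var(X_t) = 49/90

The OU SDE dX = -theta X dt + sigma dB admits the integrating factor exp(theta t): d(exp(theta t) X_t) = sigma exp(theta t) dB_t. Integrating from 0 to t gives X_t = x_0 * exp(-theta t) + sigma * int_0^t exp(-theta (t-s)) dB_s for any initial x_0. The Itô integral has variance (by the Itô isometry) sigma^2 * int_0^t exp(-2 theta (t - s)) ds = sigma^2 * (1 - exp(-2 theta t)) / (2 theta), independent of x_0.
With theta = 9/5, sigma = 7/5:
  Var(X_t) = (7/5)^2 * (1 - exp(-2*9/5 t)) / (2 * 9/5) = 49/90 - 49*exp(-18*t/5)/90.
As t -> infinity, exp(-2*9/5 t) -> 0, so the stationary variance is sigma^2 / (2 theta) = 49/90.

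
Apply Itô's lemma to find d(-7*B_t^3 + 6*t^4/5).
d(-7*B_t^3 + 6*t^4/5) = (-21*B_t + 24*t^3/5) dt + (-21*B_t^2) dB_t

Itô's formula for f(t, x): d f(t, B_t) = (f_t + (1/2) f_xx) dt + f_x dB_t. Compute partials of f(t, x) = 6*t^4/5 - 7*x^3:
  f_t(t,x)  = 24*t^3/5
  f_x(t,x)  = -21*x^2
  f_xx(t,x) = -42*x
Assemble drift = f_t + (1/2) f_xx = 24*t^3/5 - 21*x and diffusion = f_x = -21*x^2. Substituting x = B_t:
  d(-7*B_t^3 + 6*t^4/5) = (-21*B_t + 24*t^3/5) dt + (-21*B_t^2) dB_t.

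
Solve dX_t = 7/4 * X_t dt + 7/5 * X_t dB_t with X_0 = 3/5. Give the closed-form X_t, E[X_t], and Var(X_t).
X_t = 3/5 * exp((77/100) t + (7/5) B_t); E[X_t] = 3*exp(7*t/4)/5; Var(X_t) = 9*(exp(49*t/25) - 1)*exp(7*t/2)/25

For GBM dX = mu X dt + sigma X dB with X_0 = x_0, apply Itô to Y = log X: dY = (mu - sigma^2/2) dt + sigma dB, so Y_t = log(x_0) + (mu - sigma^2/2) t + sigma B_t and hence X_t = x_0 * exp((mu - sigma^2/2) t + sigma B_t).
With mu = 7/4, sigma = 7/5, x_0 = 3/5, this gives:
  X_t = 3/5 * exp((77/100) * t + (7/5) * B_t).
Since sigma*B_t ~ Normal(0, sigma^2 t), E[exp(sigma*B_t)] = exp(sigma^2 t / 2); so E[X_t] = x_0 * exp((mu - sigma^2/2) t) * exp(sigma^2 t / 2) = x_0 * exp(mu t) = 3*exp(7*t/4)/5.
Var(X_t) = E[X_t^2] - (E[X_t])^2 = x_0^2 * exp(2 mu t) * (exp(sigma^2 t) - 1) = 9*(exp(49*t/25) - 1)*exp(7*t/2)/25.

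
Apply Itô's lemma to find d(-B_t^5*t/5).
d(-B_t^5*t/5) = (B_t^3*(-B_t^2 - 10*t)/5) dt + (-B_t^4*t) dB_t

Itô's formula for f(t, x): d f(t, B_t) = (f_t + (1/2) f_xx) dt + f_x dB_t. Compute partials of f(t, x) = -t*x^5/5:
  f_t(t,x)  = -x^5/5
  f_x(t,x)  = -t*x^4
  f_xx(t,x) = -4*t*x^3
Assemble drift = f_t + (1/2) f_xx = x^3*(-10*t - x^2)/5 and diffusion = f_x = -t*x^4. Substituting x = B_t:
  d(-B_t^5*t/5) = (B_t^3*(-B_t^2 - 10*t)/5) dt + (-B_t^4*t) dB_t.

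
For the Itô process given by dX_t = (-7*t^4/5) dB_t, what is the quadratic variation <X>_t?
<X>_t = 49*t^9/225

For an Itô process dX_t = a(t) dt + b(t) dB_t, the quadratic variation is <X>_t = int_0^t b(s)^2 ds (the drift term does not contribute). Here b(s) = -7*s^4/5, so
  b(s)^2 = 49*s^8/25.
Integrating from 0 to t:
  <X>_t = int_0^t (49*s^8/25) ds = 49*t^9/225.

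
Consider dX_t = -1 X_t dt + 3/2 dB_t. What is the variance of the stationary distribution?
lim Var(X_t) = 9/8

The OU SDE dX = -theta X dt + sigma dB admits the integrating factor exp(theta t): d(exp(theta t) X_t) = sigma exp(theta t) dB_t. Integrating from 0 to t gives X_t = x_0 * exp(-theta t) + sigma * int_0^t exp(-theta (t-s)) dB_s for any initial x_0. The Itô integral has variance (by the Itô isometry) sigma^2 * int_0^t exp(-2 theta (t - s)) ds = sigma^2 * (1 - exp(-2 theta t)) / (2 theta), independent of x_0.
With theta = 1, sigma = 3/2:
  Var(X_t) = (3/2)^2 * (1 - exp(-2*1 t)) / (2 * 1) = 9/8 - 9*exp(-2*t)/8.
As t -> infinity, exp(-2*1 t) -> 0, so the stationary variance is sigma^2 / (2 theta) = 9/8.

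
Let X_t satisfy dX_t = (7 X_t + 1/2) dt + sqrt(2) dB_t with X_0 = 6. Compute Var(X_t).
Var(X_t) = exp(14*t)/7 - 1/7

The variance V(t) = Var(X_t) satisfies V'(t) = 2 a V(t) + c^2 with V(0) = 0 (drift coefficient is linear in X, diffusion is constant). With a = 7, c = sqrt(2), the solution is
  V(t) = (c^2 / (2 a)) * (exp(2 a t) - 1)
       = (sqrt(2)^2 / (2*7)) * (exp(14 t) - 1)
       = exp(14*t)/7 - 1/7.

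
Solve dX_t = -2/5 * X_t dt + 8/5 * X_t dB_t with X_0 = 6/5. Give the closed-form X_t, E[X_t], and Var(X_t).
X_t = 6/5 * exp((-42/25) t + (8/5) B_t); E[X_t] = 6*exp(-2*t/5)/5; Var(X_t) = (36*exp(64*t/25) - 36)*exp(-4*t/5)/25

For GBM dX = mu X dt + sigma X dB with X_0 = x_0, apply Itô to Y = log X: dY = (mu - sigma^2/2) dt + sigma dB, so Y_t = log(x_0) + (mu - sigma^2/2) t + sigma B_t and hence X_t = x_0 * exp((mu - sigma^2/2) t + sigma B_t).
With mu = -2/5, sigma = 8/5, x_0 = 6/5, this gives:
  X_t = 6/5 * exp((-42/25) * t + (8/5) * B_t).
Since sigma*B_t ~ Normal(0, sigma^2 t), E[exp(sigma*B_t)] = exp(sigma^2 t / 2); so E[X_t] = x_0 * exp((mu - sigma^2/2) t) * exp(sigma^2 t / 2) = x_0 * exp(mu t) = 6*exp(-2*t/5)/5.
Var(X_t) = E[X_t^2] - (E[X_t])^2 = x_0^2 * exp(2 mu t) * (exp(sigma^2 t) - 1) = (36*exp(64*t/25) - 36)*exp(-4*t/5)/25.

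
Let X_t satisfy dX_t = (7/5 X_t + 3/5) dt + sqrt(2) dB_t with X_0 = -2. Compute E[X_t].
E[X_t] = -11*exp(7*t/5)/7 - 3/7

Taking expectations and using E[dB_t] = 0, the mean m(t) = E[X_t] satisfies the ODE m'(t) = a m(t) + b with m(0) = x_0. With a = 7/5, b = 3/5, x_0 = -2, the solution is
  m(t) = x_0 * exp(a t) + (b/a) * (exp(a t) - 1)
       = (-2) * exp((7/5) t) + ((3/5)/(7/5)) * (exp((7/5) t) - 1)
       = -11*exp(7*t/5)/7 - 3/7.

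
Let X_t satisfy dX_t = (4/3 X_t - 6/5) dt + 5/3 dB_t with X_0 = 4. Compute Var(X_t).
Var(X_t) = 25*exp(8*t/3)/24 - 25/24

The variance V(t) = Var(X_t) satisfies V'(t) = 2 a V(t) + c^2 with V(0) = 0 (drift coefficient is linear in X, diffusion is constant). With a = 4/3, c = 5/3, the solution is
  V(t) = (c^2 / (2 a)) * (exp(2 a t) - 1)
       = ((5/3)^2 / (2*(4/3))) * (exp((8/3) t) - 1)
       = 25*exp(8*t/3)/24 - 25/24.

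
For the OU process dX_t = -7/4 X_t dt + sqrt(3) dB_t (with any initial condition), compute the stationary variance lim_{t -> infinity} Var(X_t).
lim Var(X_t) = 6/7

The OU SDE dX = -theta X dt + sigma dB admits the integrating factor exp(theta t): d(exp(theta t) X_t) = sigma exp(theta t) dB_t. Integrating from 0 to t gives X_t = x_0 * exp(-theta t) + sigma * int_0^t exp(-theta (t-s)) dB_s for any initial x_0. The Itô integral has variance (by the Itô isometry) sigma^2 * int_0^t exp(-2 theta (t - s)) ds = sigma^2 * (1 - exp(-2 theta t)) / (2 theta), independent of x_0.
With theta = 7/4, sigma = sqrt(3):
  Var(X_t) = (sqrt(3))^2 * (1 - exp(-2*7/4 t)) / (2 * 7/4) = 6/7 - 6*exp(-7*t/2)/7.
As t -> infinity, exp(-2*7/4 t) -> 0, so the stationary variance is sigma^2 / (2 theta) = 6/7.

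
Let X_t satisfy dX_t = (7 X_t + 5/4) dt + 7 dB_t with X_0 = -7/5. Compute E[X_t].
E[X_t] = -171*exp(7*t)/140 - 5/28

Taking expectations and using E[dB_t] = 0, the mean m(t) = E[X_t] satisfies the ODE m'(t) = a m(t) + b with m(0) = x_0. With a = 7, b = 5/4, x_0 = -7/5, the solution is
  m(t) = x_0 * exp(a t) + (b/a) * (exp(a t) - 1)
       = (-7/5) * exp(7 t) + ((5/4)/7) * (exp(7 t) - 1)
       = -171*exp(7*t)/140 - 5/28.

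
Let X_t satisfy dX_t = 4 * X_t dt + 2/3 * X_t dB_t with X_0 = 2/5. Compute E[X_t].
E[X_t] = 2*exp(4*t)/5

For GBM dX = mu X dt + sigma X dB with X_0 = x_0, apply Itô to Y = log X: dY = (mu - sigma^2/2) dt + sigma dB, so Y_t = log(x_0) + (mu - sigma^2/2) t + sigma B_t and hence X_t = x_0 * exp((mu - sigma^2/2) t + sigma B_t).
With mu = 4, sigma = 2/3, x_0 = 2/5, this gives:
  X_t = 2/5 * exp((34/9) * t + (2/3) * B_t).
Since sigma*B_t ~ Normal(0, sigma^2 t), E[exp(sigma*B_t)] = exp(sigma^2 t / 2); so E[X_t] = x_0 * exp((mu - sigma^2/2) t) * exp(sigma^2 t / 2) = x_0 * exp(mu t) = 2*exp(4*t)/5.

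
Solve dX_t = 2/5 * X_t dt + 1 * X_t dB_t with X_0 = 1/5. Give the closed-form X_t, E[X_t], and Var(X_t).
X_t = 1/5 * exp((-1/10) t + (1) B_t); E[X_t] = exp(2*t/5)/5; Var(X_t) = (exp(t) - 1)*exp(4*t/5)/25

For GBM dX = mu X dt + sigma X dB with X_0 = x_0, apply Itô to Y = log X: dY = (mu - sigma^2/2) dt + sigma dB, so Y_t = log(x_0) + (mu - sigma^2/2) t + sigma B_t and hence X_t = x_0 * exp((mu - sigma^2/2) t + sigma B_t).
With mu = 2/5, sigma = 1, x_0 = 1/5, this gives:
  X_t = 1/5 * exp((-1/10) * t + (1) * B_t).
Since sigma*B_t ~ Normal(0, sigma^2 t), E[exp(sigma*B_t)] = exp(sigma^2 t / 2); so E[X_t] = x_0 * exp((mu - sigma^2/2) t) * exp(sigma^2 t / 2) = x_0 * exp(mu t) = exp(2*t/5)/5.
Var(X_t) = E[X_t^2] - (E[X_t])^2 = x_0^2 * exp(2 mu t) * (exp(sigma^2 t) - 1) = (exp(t) - 1)*exp(4*t/5)/25.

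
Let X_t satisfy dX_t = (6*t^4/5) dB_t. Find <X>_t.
<X>_t = 4*t^9/25

For an Itô process dX_t = a(t) dt + b(t) dB_t, the quadratic variation is <X>_t = int_0^t b(s)^2 ds (the drift term does not contribute). Here b(s) = 6*s^4/5, so
  b(s)^2 = 36*s^8/25.
Integrating from 0 to t:
  <X>_t = int_0^t (36*s^8/25) ds = 4*t^9/25.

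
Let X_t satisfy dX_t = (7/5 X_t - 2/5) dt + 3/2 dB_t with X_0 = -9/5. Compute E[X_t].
E[X_t] = 2/7 - 73*exp(7*t/5)/35

Taking expectations and using E[dB_t] = 0, the mean m(t) = E[X_t] satisfies the ODE m'(t) = a m(t) + b with m(0) = x_0. With a = 7/5, b = -2/5, x_0 = -9/5, the solution is
  m(t) = x_0 * exp(a t) + (b/a) * (exp(a t) - 1)
       = (-9/5) * exp((7/5) t) + ((-2/5)/(7/5)) * (exp((7/5) t) - 1)
       = 2/7 - 73*exp(7*t/5)/35.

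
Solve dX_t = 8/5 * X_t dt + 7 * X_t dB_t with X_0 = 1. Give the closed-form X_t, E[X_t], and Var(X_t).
X_t = 1 * exp((-229/10) t + (7) B_t); E[X_t] = exp(8*t/5); Var(X_t) = (exp(49*t) - 1)*exp(16*t/5)

For GBM dX = mu X dt + sigma X dB with X_0 = x_0, apply Itô to Y = log X: dY = (mu - sigma^2/2) dt + sigma dB, so Y_t = log(x_0) + (mu - sigma^2/2) t + sigma B_t and hence X_t = x_0 * exp((mu - sigma^2/2) t + sigma B_t).
With mu = 8/5, sigma = 7, x_0 = 1, this gives:
  X_t = 1 * exp((-229/10) * t + (7) * B_t).
Since sigma*B_t ~ Normal(0, sigma^2 t), E[exp(sigma*B_t)] = exp(sigma^2 t / 2); so E[X_t] = x_0 * exp((mu - sigma^2/2) t) * exp(sigma^2 t / 2) = x_0 * exp(mu t) = exp(8*t/5).
Var(X_t) = E[X_t^2] - (E[X_t])^2 = x_0^2 * exp(2 mu t) * (exp(sigma^2 t) - 1) = (exp(49*t) - 1)*exp(16*t/5).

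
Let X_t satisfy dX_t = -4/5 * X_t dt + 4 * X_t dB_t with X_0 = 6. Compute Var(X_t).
Var(X_t) = (36*exp(16*t) - 36)*exp(-8*t/5)

For GBM dX = mu X dt + sigma X dB with X_0 = x_0, apply Itô to Y = log X: dY = (mu - sigma^2/2) dt + sigma dB, so Y_t = log(x_0) + (mu - sigma^2/2) t + sigma B_t and hence X_t = x_0 * exp((mu - sigma^2/2) t + sigma B_t).
With mu = -4/5, sigma = 4, x_0 = 6, this gives:
  X_t = 6 * exp((-44/5) * t + (4) * B_t).
Since sigma*B_t ~ Normal(0, sigma^2 t), E[exp(sigma*B_t)] = exp(sigma^2 t / 2); so E[X_t] = x_0 * exp((mu - sigma^2/2) t) * exp(sigma^2 t / 2) = x_0 * exp(mu t) = 6*exp(-4*t/5).
Var(X_t) = E[X_t^2] - (E[X_t])^2 = x_0^2 * exp(2 mu t) * (exp(sigma^2 t) - 1) = (36*exp(16*t) - 36)*exp(-8*t/5).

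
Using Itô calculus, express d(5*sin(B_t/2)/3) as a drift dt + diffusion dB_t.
d(5*sin(B_t/2)/3) = (-5*sin(B_t/2)/24) dt + (5*cos(B_t/2)/6) dB_t

Itô's formula for f(B_t) gives d f(B_t) = f'(B_t) dB_t + (1/2) f''(B_t) dt. Compute derivatives of f(x) = 5*sin(x/2)/3:
  f'(x)  = 5*cos(x/2)/6
  f''(x) = -5*sin(x/2)/12
Substitute x = B_t and multiply the f'' term by 1/2:
  drift     = (1/2) * (-5*sin(x/2)/12) evaluated at B_t = -5*sin(B_t/2)/24
  diffusion = (5*cos(x/2)/6) evaluated at B_t = 5*cos(B_t/2)/6
Therefore d(5*sin(B_t/2)/3) = (-5*sin(B_t/2)/24) dt + (5*cos(B_t/2)/6) dB_t.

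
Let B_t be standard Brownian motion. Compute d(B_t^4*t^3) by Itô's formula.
d(B_t^4*t^3) = (3*B_t^2*t^2*(B_t^2 + 2*t)) dt + (4*B_t^3*t^3) dB_t

Itô's formula for f(t, x): d f(t, B_t) = (f_t + (1/2) f_xx) dt + f_x dB_t. Compute partials of f(t, x) = t^3*x^4:
  f_t(t,x)  = 3*t^2*x^4
  f_x(t,x)  = 4*t^3*x^3
  f_xx(t,x) = 12*t^3*x^2
Assemble drift = f_t + (1/2) f_xx = 3*t^2*x^2*(2*t + x^2) and diffusion = f_x = 4*t^3*x^3. Substituting x = B_t:
  d(B_t^4*t^3) = (3*B_t^2*t^2*(B_t^2 + 2*t)) dt + (4*B_t^3*t^3) dB_t.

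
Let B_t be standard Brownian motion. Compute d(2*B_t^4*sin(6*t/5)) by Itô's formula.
d(2*B_t^4*sin(6*t/5)) = (12*B_t^2*(B_t^2*cos(6*t/5) + 5*sin(6*t/5))/5) dt + (8*B_t^3*sin(6*t/5)) dB_t

Itô's formula for f(t, x): d f(t, B_t) = (f_t + (1/2) f_xx) dt + f_x dB_t. Compute partials of f(t, x) = 2*x^4*sin(6*t/5):
  f_t(t,x)  = 12*x^4*cos(6*t/5)/5
  f_x(t,x)  = 8*x^3*sin(6*t/5)
  f_xx(t,x) = 24*x^2*sin(6*t/5)
Assemble drift = f_t + (1/2) f_xx = 12*x^2*(x^2*cos(6*t/5) + 5*sin(6*t/5))/5 and diffusion = f_x = 8*x^3*sin(6*t/5). Substituting x = B_t:
  d(2*B_t^4*sin(6*t/5)) = (12*B_t^2*(B_t^2*cos(6*t/5) + 5*sin(6*t/5))/5) dt + (8*B_t^3*sin(6*t/5)) dB_t.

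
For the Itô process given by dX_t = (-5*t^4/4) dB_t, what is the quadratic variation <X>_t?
<X>_t = 25*t^9/144

For an Itô process dX_t = a(t) dt + b(t) dB_t, the quadratic variation is <X>_t = int_0^t b(s)^2 ds (the drift term does not contribute). Here b(s) = -5*s^4/4, so
  b(s)^2 = 25*s^8/16.
Integrating from 0 to t:
  <X>_t = int_0^t (25*s^8/16) ds = 25*t^9/144.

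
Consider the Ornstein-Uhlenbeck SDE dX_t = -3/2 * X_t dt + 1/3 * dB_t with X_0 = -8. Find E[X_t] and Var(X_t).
E[X_t] = -8*exp(-3*t/2); Var(X_t) = 1/27 - exp(-3*t)/27

The OU SDE dX = -theta X dt + sigma dB admits the integrating factor exp(theta t): d(exp(theta t) X_t) = sigma exp(theta t) dB_t. Integrating from 0 to t:
  X_t = x_0 * exp(-theta t) + sigma * int_0^t exp(-theta (t-s)) dB_s.
The Itô integral has mean 0 and (by the Itô isometry) variance sigma^2 * int_0^t exp(-2 theta (t - s)) ds = sigma^2 * (1 - exp(-2 theta t)) / (2 theta).
With theta = 3/2, sigma = 1/3, x_0 = -8:
  E[X_t] = -8 * exp(-3/2 t) = -8*exp(-3*t/2)
  Var(X_t) = (1/3)^2 * (1 - exp(-2*3/2 t)) / (2 * 3/2) = 1/27 - exp(-3*t)/27.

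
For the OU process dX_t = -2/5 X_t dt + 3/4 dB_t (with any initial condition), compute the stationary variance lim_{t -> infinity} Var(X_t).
lim Var(X_t) = 45/64

The OU SDE dX = -theta X dt + sigma dB admits the integrating factor exp(theta t): d(exp(theta t) X_t) = sigma exp(theta t) dB_t. Integrating from 0 to t gives X_t = x_0 * exp(-theta t) + sigma * int_0^t exp(-theta (t-s)) dB_s for any initial x_0. The Itô integral has variance (by the Itô isometry) sigma^2 * int_0^t exp(-2 theta (t - s)) ds = sigma^2 * (1 - exp(-2 theta t)) / (2 theta), independent of x_0.
With theta = 2/5, sigma = 3/4:
  Var(X_t) = (3/4)^2 * (1 - exp(-2*2/5 t)) / (2 * 2/5) = 45/64 - 45*exp(-4*t/5)/64.
As t -> infinity, exp(-2*2/5 t) -> 0, so the stationary variance is sigma^2 / (2 theta) = 45/64.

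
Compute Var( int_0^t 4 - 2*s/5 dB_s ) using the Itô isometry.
Var = 4*t*(t^2 - 30*t + 300)/75

The Itô integral of a deterministic integrand f(s) has mean 0 because each increment f(s) * (B_{s+ds} - B_s) has mean 0. By the Itô isometry:
  Var( int_0^t f(s) dB_s ) = E[ (int_0^t f(s) dB_s)^2 ] = int_0^t f(s)^2 ds.
Here f(s) = 4 - 2*s/5, so f(s)^2 = 4*(s - 10)^2/25. Integrate:
  int_0^t (4*(s - 10)^2/25) ds = 4*t*(t^2 - 30*t + 300)/75.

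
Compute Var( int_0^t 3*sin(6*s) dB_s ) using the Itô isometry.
Var = 9*t/2 - 3*sin(12*t)/8

The Itô integral of a deterministic integrand f(s) has mean 0 because each increment f(s) * (B_{s+ds} - B_s) has mean 0. By the Itô isometry:
  Var( int_0^t f(s) dB_s ) = E[ (int_0^t f(s) dB_s)^2 ] = int_0^t f(s)^2 ds.
Here f(s) = 3*sin(6*s), so f(s)^2 = 9*sin(6*s)^2. Integrate:
  int_0^t (9*sin(6*s)^2) ds = 9*t/2 - 3*sin(12*t)/8.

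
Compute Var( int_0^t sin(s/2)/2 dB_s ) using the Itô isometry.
Var = t/8 - sin(t)/8

The Itô integral of a deterministic integrand f(s) has mean 0 because each increment f(s) * (B_{s+ds} - B_s) has mean 0. By the Itô isometry:
  Var( int_0^t f(s) dB_s ) = E[ (int_0^t f(s) dB_s)^2 ] = int_0^t f(s)^2 ds.
Here f(s) = sin(s/2)/2, so f(s)^2 = sin(s/2)^2/4. Integrate:
  int_0^t (sin(s/2)^2/4) ds = t/8 - sin(t)/8.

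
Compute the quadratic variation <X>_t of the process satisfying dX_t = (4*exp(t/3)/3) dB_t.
<X>_t = 8*exp(2*t/3)/3 - 8/3

For an Itô process dX_t = a(t) dt + b(t) dB_t, the quadratic variation is <X>_t = int_0^t b(s)^2 ds (the drift term does not contribute). Here b(s) = 4*exp(s/3)/3, so
  b(s)^2 = 16*exp(2*s/3)/9.
Integrating from 0 to t:
  <X>_t = int_0^t (16*exp(2*s/3)/9) ds = 8*exp(2*t/3)/3 - 8/3.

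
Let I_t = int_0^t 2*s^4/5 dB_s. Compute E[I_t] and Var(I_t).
E[I_t] = 0; Var(I_t) = 4*t^9/225

The Itô integral of a deterministic integrand f(s) has mean 0 because each increment f(s) * (B_{s+ds} - B_s) has mean 0. By the Itô isometry:
  Var( int_0^t f(s) dB_s ) = E[ (int_0^t f(s) dB_s)^2 ] = int_0^t f(s)^2 ds.
Here f(s) = 2*s^4/5, so f(s)^2 = 4*s^8/25. Integrate:
  int_0^t (4*s^8/25) ds = 4*t^9/225.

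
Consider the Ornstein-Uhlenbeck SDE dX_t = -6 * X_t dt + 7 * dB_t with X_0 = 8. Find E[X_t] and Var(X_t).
E[X_t] = 8*exp(-6*t); Var(X_t) = 49/12 - 49*exp(-12*t)/12

The OU SDE dX = -theta X dt + sigma dB admits the integrating factor exp(theta t): d(exp(theta t) X_t) = sigma exp(theta t) dB_t. Integrating from 0 to t:
  X_t = x_0 * exp(-theta t) + sigma * int_0^t exp(-theta (t-s)) dB_s.
The Itô integral has mean 0 and (by the Itô isometry) variance sigma^2 * int_0^t exp(-2 theta (t - s)) ds = sigma^2 * (1 - exp(-2 theta t)) / (2 theta).
With theta = 6, sigma = 7, x_0 = 8:
  E[X_t] = 8 * exp(-6 t) = 8*exp(-6*t)
  Var(X_t) = (7)^2 * (1 - exp(-2*6 t)) / (2 * 6) = 49/12 - 49*exp(-12*t)/12.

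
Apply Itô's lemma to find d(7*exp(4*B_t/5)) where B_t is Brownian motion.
d(7*exp(4*B_t/5)) = (56*exp(4*B_t/5)/25) dt + (28*exp(4*B_t/5)/5) dB_t

Itô's formula for f(B_t) gives d f(B_t) = f'(B_t) dB_t + (1/2) f''(B_t) dt. Compute derivatives of f(x) = 7*exp(4*x/5):
  f'(x)  = 28*exp(4*x/5)/5
  f''(x) = 112*exp(4*x/5)/25
Substitute x = B_t and multiply the f'' term by 1/2:
  drift     = (1/2) * (112*exp(4*x/5)/25) evaluated at B_t = 56*exp(4*B_t/5)/25
  diffusion = (28*exp(4*x/5)/5) evaluated at B_t = 28*exp(4*B_t/5)/5
Therefore d(7*exp(4*B_t/5)) = (56*exp(4*B_t/5)/25) dt + (28*exp(4*B_t/5)/5) dB_t.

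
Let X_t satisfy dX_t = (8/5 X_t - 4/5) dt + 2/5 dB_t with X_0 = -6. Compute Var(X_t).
Var(X_t) = exp(16*t/5)/20 - 1/20

The variance V(t) = Var(X_t) satisfies V'(t) = 2 a V(t) + c^2 with V(0) = 0 (drift coefficient is linear in X, diffusion is constant). With a = 8/5, c = 2/5, the solution is
  V(t) = (c^2 / (2 a)) * (exp(2 a t) - 1)
       = ((2/5)^2 / (2*(8/5))) * (exp((16/5) t) - 1)
       = exp(16*t/5)/20 - 1/20.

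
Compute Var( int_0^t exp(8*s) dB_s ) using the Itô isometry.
Var = exp(16*t)/16 - 1/16

The Itô integral of a deterministic integrand f(s) has mean 0 because each increment f(s) * (B_{s+ds} - B_s) has mean 0. By the Itô isometry:
  Var( int_0^t f(s) dB_s ) = E[ (int_0^t f(s) dB_s)^2 ] = int_0^t f(s)^2 ds.
Here f(s) = exp(8*s), so f(s)^2 = exp(16*s). Integrate:
  int_0^t (exp(16*s)) ds = exp(16*t)/16 - 1/16.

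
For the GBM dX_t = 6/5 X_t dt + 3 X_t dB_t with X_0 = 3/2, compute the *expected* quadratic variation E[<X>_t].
E[<X>_t] = 135*exp(57*t/5)/76 - 135/76

<X>_t = int_0^t (3 * X_s)^2 ds. Taking expectation inside the integral: E[<X>_t] = 3^2 * int_0^t E[X_s^2] ds. For GBM, E[X_s^2] = x_0^2 * exp((2 mu + sigma^2) s). Integrating:
  E[<X>_t] = 3^2 * (3/2)^2 * (exp((2*(6/5) + 3^2) t) - 1) / (2*(6/5) + 3^2)
           = 3^2 * (3/2)^2 * (exp((57/5) t) - 1) / (57/5) = 135*exp(57*t/5)/76 - 135/76.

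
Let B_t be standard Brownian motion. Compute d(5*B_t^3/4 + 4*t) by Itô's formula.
d(5*B_t^3/4 + 4*t) = (15*B_t/4 + 4) dt + (15*B_t^2/4) dB_t

Itô's formula for f(t, x): d f(t, B_t) = (f_t + (1/2) f_xx) dt + f_x dB_t. Compute partials of f(t, x) = 4*t + 5*x^3/4:
  f_t(t,x)  = 4
  f_x(t,x)  = 15*x^2/4
  f_xx(t,x) = 15*x/2
Assemble drift = f_t + (1/2) f_xx = 15*x/4 + 4 and diffusion = f_x = 15*x^2/4. Substituting x = B_t:
  d(5*B_t^3/4 + 4*t) = (15*B_t/4 + 4) dt + (15*B_t^2/4) dB_t.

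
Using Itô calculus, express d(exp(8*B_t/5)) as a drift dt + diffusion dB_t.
d(exp(8*B_t/5)) = (32*exp(8*B_t/5)/25) dt + (8*exp(8*B_t/5)/5) dB_t

Itô's formula for f(B_t) gives d f(B_t) = f'(B_t) dB_t + (1/2) f''(B_t) dt. Compute derivatives of f(x) = exp(8*x/5):
  f'(x)  = 8*exp(8*x/5)/5
  f''(x) = 64*exp(8*x/5)/25
Substitute x = B_t and multiply the f'' term by 1/2:
  drift     = (1/2) * (64*exp(8*x/5)/25) evaluated at B_t = 32*exp(8*B_t/5)/25
  diffusion = (8*exp(8*x/5)/5) evaluated at B_t = 8*exp(8*B_t/5)/5
Therefore d(exp(8*B_t/5)) = (32*exp(8*B_t/5)/25) dt + (8*exp(8*B_t/5)/5) dB_t.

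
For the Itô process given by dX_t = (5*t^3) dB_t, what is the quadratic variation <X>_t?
<X>_t = 25*t^7/7

For an Itô process dX_t = a(t) dt + b(t) dB_t, the quadratic variation is <X>_t = int_0^t b(s)^2 ds (the drift term does not contribute). Here b(s) = 5*s^3, so
  b(s)^2 = 25*s^6.
Integrating from 0 to t:
  <X>_t = int_0^t (25*s^6) ds = 25*t^7/7.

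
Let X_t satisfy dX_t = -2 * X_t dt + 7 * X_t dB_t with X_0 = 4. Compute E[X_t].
E[X_t] = 4*exp(-2*t)

For GBM dX = mu X dt + sigma X dB with X_0 = x_0, apply Itô to Y = log X: dY = (mu - sigma^2/2) dt + sigma dB, so Y_t = log(x_0) + (mu - sigma^2/2) t + sigma B_t and hence X_t = x_0 * exp((mu - sigma^2/2) t + sigma B_t).
With mu = -2, sigma = 7, x_0 = 4, this gives:
  X_t = 4 * exp((-53/2) * t + (7) * B_t).
Since sigma*B_t ~ Normal(0, sigma^2 t), E[exp(sigma*B_t)] = exp(sigma^2 t / 2); so E[X_t] = x_0 * exp((mu - sigma^2/2) t) * exp(sigma^2 t / 2) = x_0 * exp(mu t) = 4*exp(-2*t).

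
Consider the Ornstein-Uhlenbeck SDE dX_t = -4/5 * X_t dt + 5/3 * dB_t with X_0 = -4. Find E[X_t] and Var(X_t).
E[X_t] = -4*exp(-4*t/5); Var(X_t) = 125/72 - 125*exp(-8*t/5)/72

The OU SDE dX = -theta X dt + sigma dB admits the integrating factor exp(theta t): d(exp(theta t) X_t) = sigma exp(theta t) dB_t. Integrating from 0 to t:
  X_t = x_0 * exp(-theta t) + sigma * int_0^t exp(-theta (t-s)) dB_s.
The Itô integral has mean 0 and (by the Itô isometry) variance sigma^2 * int_0^t exp(-2 theta (t - s)) ds = sigma^2 * (1 - exp(-2 theta t)) / (2 theta).
With theta = 4/5, sigma = 5/3, x_0 = -4:
  E[X_t] = -4 * exp(-4/5 t) = -4*exp(-4*t/5)
  Var(X_t) = (5/3)^2 * (1 - exp(-2*4/5 t)) / (2 * 4/5) = 125/72 - 125*exp(-8*t/5)/72.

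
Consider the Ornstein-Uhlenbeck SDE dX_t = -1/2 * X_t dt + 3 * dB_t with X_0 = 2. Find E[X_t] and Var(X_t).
E[X_t] = 2*exp(-t/2); Var(X_t) = 9 - 9*exp(-t)

The OU SDE dX = -theta X dt + sigma dB admits the integrating factor exp(theta t): d(exp(theta t) X_t) = sigma exp(theta t) dB_t. Integrating from 0 to t:
  X_t = x_0 * exp(-theta t) + sigma * int_0^t exp(-theta (t-s)) dB_s.
The Itô integral has mean 0 and (by the Itô isometry) variance sigma^2 * int_0^t exp(-2 theta (t - s)) ds = sigma^2 * (1 - exp(-2 theta t)) / (2 theta).
With theta = 1/2, sigma = 3, x_0 = 2:
  E[X_t] = 2 * exp(-1/2 t) = 2*exp(-t/2)
  Var(X_t) = (3)^2 * (1 - exp(-2*1/2 t)) / (2 * 1/2) = 9 - 9*exp(-t).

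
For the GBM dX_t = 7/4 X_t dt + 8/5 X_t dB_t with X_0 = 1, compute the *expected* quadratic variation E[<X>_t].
E[<X>_t] = 128*exp(303*t/50)/303 - 128/303

<X>_t = int_0^t ((8/5) * X_s)^2 ds. Taking expectation inside the integral: E[<X>_t] = (8/5)^2 * int_0^t E[X_s^2] ds. For GBM, E[X_s^2] = x_0^2 * exp((2 mu + sigma^2) s). Integrating:
  E[<X>_t] = (8/5)^2 * 1^2 * (exp((2*(7/4) + (8/5)^2) t) - 1) / (2*(7/4) + (8/5)^2)
           = (8/5)^2 * 1^2 * (exp((303/50) t) - 1) / (303/50) = 128*exp(303*t/50)/303 - 128/303.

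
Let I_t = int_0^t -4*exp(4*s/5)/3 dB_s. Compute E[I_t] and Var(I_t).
E[I_t] = 0; Var(I_t) = 10*exp(8*t/5)/9 - 10/9

The Itô integral of a deterministic integrand f(s) has mean 0 because each increment f(s) * (B_{s+ds} - B_s) has mean 0. By the Itô isometry:
  Var( int_0^t f(s) dB_s ) = E[ (int_0^t f(s) dB_s)^2 ] = int_0^t f(s)^2 ds.
Here f(s) = -4*exp(4*s/5)/3, so f(s)^2 = 16*exp(8*s/5)/9. Integrate:
  int_0^t (16*exp(8*s/5)/9) ds = 10*exp(8*t/5)/9 - 10/9.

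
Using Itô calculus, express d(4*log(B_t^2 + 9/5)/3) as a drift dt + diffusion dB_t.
d(4*log(B_t^2 + 9/5)/3) = (20*(9 - 5*B_t^2)/(3*(5*B_t^2 + 9)^2)) dt + (40*B_t/(3*(5*B_t^2 + 9))) dB_t

Itô's formula for f(B_t) gives d f(B_t) = f'(B_t) dB_t + (1/2) f''(B_t) dt. Compute derivatives of f(x) = 4*log(x^2 + 9/5)/3:
  f'(x)  = 40*x/(3*(5*x^2 + 9))
  f''(x) = 40*(9 - 5*x^2)/(3*(5*x^2 + 9)^2)
Substitute x = B_t and multiply the f'' term by 1/2:
  drift     = (1/2) * (40*(9 - 5*x^2)/(3*(5*x^2 + 9)^2)) evaluated at B_t = 20*(9 - 5*B_t^2)/(3*(5*B_t^2 + 9)^2)
  diffusion = (40*x/(3*(5*x^2 + 9))) evaluated at B_t = 40*B_t/(3*(5*B_t^2 + 9))
Therefore d(4*log(B_t^2 + 9/5)/3) = (20*(9 - 5*B_t^2)/(3*(5*B_t^2 + 9)^2)) dt + (40*B_t/(3*(5*B_t^2 + 9))) dB_t.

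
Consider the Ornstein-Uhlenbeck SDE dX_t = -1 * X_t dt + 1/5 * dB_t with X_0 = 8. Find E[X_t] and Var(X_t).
E[X_t] = 8*exp(-t); Var(X_t) = 1/50 - exp(-2*t)/50

The OU SDE dX = -theta X dt + sigma dB admits the integrating factor exp(theta t): d(exp(theta t) X_t) = sigma exp(theta t) dB_t. Integrating from 0 to t:
  X_t = x_0 * exp(-theta t) + sigma * int_0^t exp(-theta (t-s)) dB_s.
The Itô integral has mean 0 and (by the Itô isometry) variance sigma^2 * int_0^t exp(-2 theta (t - s)) ds = sigma^2 * (1 - exp(-2 theta t)) / (2 theta).
With theta = 1, sigma = 1/5, x_0 = 8:
  E[X_t] = 8 * exp(-1 t) = 8*exp(-t)
  Var(X_t) = (1/5)^2 * (1 - exp(-2*1 t)) / (2 * 1) = 1/50 - exp(-2*t)/50.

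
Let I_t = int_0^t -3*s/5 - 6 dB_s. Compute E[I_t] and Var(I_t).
E[I_t] = 0; Var(I_t) = 3*t*(t^2 + 30*t + 300)/25

The Itô integral of a deterministic integrand f(s) has mean 0 because each increment f(s) * (B_{s+ds} - B_s) has mean 0. By the Itô isometry:
  Var( int_0^t f(s) dB_s ) = E[ (int_0^t f(s) dB_s)^2 ] = int_0^t f(s)^2 ds.
Here f(s) = -3*s/5 - 6, so f(s)^2 = 9*(s + 10)^2/25. Integrate:
  int_0^t (9*(s + 10)^2/25) ds = 3*t*(t^2 + 30*t + 300)/25.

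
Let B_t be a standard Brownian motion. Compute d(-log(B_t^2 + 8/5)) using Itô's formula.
d(-log(B_t^2 + 8/5)) = (5*(5*B_t^2 - 8)/(5*B_t^2 + 8)^2) dt + (-10*B_t/(5*B_t^2 + 8)) dB_t

Itô's formula for f(B_t) gives d f(B_t) = f'(B_t) dB_t + (1/2) f''(B_t) dt. Compute derivatives of f(x) = -log(x^2 + 8/5):
  f'(x)  = -10*x/(5*x^2 + 8)
  f''(x) = 10*(5*x^2 - 8)/(5*x^2 + 8)^2
Substitute x = B_t and multiply the f'' term by 1/2:
  drift     = (1/2) * (10*(5*x^2 - 8)/(5*x^2 + 8)^2) evaluated at B_t = 5*(5*B_t^2 - 8)/(5*B_t^2 + 8)^2
  diffusion = (-10*x/(5*x^2 + 8)) evaluated at B_t = -10*B_t/(5*B_t^2 + 8)
Therefore d(-log(B_t^2 + 8/5)) = (5*(5*B_t^2 - 8)/(5*B_t^2 + 8)^2) dt + (-10*B_t/(5*B_t^2 + 8)) dB_t.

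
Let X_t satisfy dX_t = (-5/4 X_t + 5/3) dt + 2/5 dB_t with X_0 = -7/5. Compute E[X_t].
E[X_t] = 4/3 - 41*exp(-5*t/4)/15

Taking expectations and using E[dB_t] = 0, the mean m(t) = E[X_t] satisfies the ODE m'(t) = a m(t) + b with m(0) = x_0. With a = -5/4, b = 5/3, x_0 = -7/5, the solution is
  m(t) = x_0 * exp(a t) + (b/a) * (exp(a t) - 1)
       = (-7/5) * exp((-5/4) t) + ((5/3)/(-5/4)) * (exp((-5/4) t) - 1)
       = 4/3 - 41*exp(-5*t/4)/15.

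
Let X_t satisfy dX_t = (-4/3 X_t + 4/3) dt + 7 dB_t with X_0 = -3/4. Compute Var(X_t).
Var(X_t) = 147/8 - 147*exp(-8*t/3)/8

The variance V(t) = Var(X_t) satisfies V'(t) = 2 a V(t) + c^2 with V(0) = 0 (drift coefficient is linear in X, diffusion is constant). With a = -4/3, c = 7, the solution is
  V(t) = (c^2 / (2 a)) * (exp(2 a t) - 1)
       = (7^2 / (2*(-4/3))) * (exp((-8/3) t) - 1)
       = 147/8 - 147*exp(-8*t/3)/8.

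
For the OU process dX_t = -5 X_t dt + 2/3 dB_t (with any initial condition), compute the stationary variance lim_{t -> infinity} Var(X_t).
lim Var(X_t) = 2/45

The OU SDE dX = -theta X dt + sigma dB admits the integrating factor exp(theta t): d(exp(theta t) X_t) = sigma exp(theta t) dB_t. Integrating from 0 to t gives X_t = x_0 * exp(-theta t) + sigma * int_0^t exp(-theta (t-s)) dB_s for any initial x_0. The Itô integral has variance (by the Itô isometry) sigma^2 * int_0^t exp(-2 theta (t - s)) ds = sigma^2 * (1 - exp(-2 theta t)) / (2 theta), independent of x_0.
With theta = 5, sigma = 2/3:
  Var(X_t) = (2/3)^2 * (1 - exp(-2*5 t)) / (2 * 5) = 2/45 - 2*exp(-10*t)/45.
As t -> infinity, exp(-2*5 t) -> 0, so the stationary variance is sigma^2 / (2 theta) = 2/45.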